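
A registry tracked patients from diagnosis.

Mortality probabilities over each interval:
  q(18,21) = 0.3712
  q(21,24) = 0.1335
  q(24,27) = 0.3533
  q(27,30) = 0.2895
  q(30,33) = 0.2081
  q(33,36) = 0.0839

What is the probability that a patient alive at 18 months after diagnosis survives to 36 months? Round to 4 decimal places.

0.1816

Chaining the interval survival probabilities: (1 − 0.3712) × (1 − 0.1335) × (1 − 0.3533) × (1 − 0.2895) × (1 − 0.2081) × (1 − 0.0839).
= 0.6288 × 0.8665 × 0.6467 × 0.7105 × 0.7919 × 0.9161 = 0.181619.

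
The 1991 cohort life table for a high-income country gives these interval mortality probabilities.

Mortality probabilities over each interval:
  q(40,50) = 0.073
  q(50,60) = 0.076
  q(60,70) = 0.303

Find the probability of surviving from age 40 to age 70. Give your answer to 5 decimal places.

P(survive 40→70) = (1 − 0.073) × (1 − 0.076) × (1 − 0.303).
= 0.927 × 0.924 × 0.697 = 0.597014.

0.59701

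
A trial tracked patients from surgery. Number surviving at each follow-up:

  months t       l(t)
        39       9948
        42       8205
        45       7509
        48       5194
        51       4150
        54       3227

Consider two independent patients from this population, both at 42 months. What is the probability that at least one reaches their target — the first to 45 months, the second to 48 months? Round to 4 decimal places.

p₁ = l(45)/l(42) = 7509/8205 = 0.915174; p₂ = l(48)/l(42) = 5194/8205 = 0.633029.
P(at least one) = 1 − (1−p₁)(1−p₂) = 1 − 0.084826 × 0.366971 = 0.968871.

0.9689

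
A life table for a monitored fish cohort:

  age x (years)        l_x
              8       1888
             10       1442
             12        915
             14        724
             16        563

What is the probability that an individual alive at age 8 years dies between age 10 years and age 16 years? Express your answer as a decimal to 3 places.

0.466

This is the probability of reaching 10 but not 16, conditional on being alive at 8: (l_10 − l_16) / l_8.
= (1442 − 563) / 1888 = 879 / 1888 = 0.465572.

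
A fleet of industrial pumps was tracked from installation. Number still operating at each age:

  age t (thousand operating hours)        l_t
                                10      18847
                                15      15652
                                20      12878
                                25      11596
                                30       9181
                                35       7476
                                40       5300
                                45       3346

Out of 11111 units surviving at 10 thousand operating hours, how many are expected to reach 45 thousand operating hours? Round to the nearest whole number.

1973

The relevant probability is 3346/18847 = 0.177535.
Expected number = 11111 × 0.177535 = 1973.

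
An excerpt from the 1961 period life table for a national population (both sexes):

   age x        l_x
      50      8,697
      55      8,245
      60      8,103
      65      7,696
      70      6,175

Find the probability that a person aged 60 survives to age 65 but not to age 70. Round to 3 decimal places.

This is the probability of reaching 65 but not 70, conditional on being alive at 60: (l_65 − l_70) / l_60.
= (7,696 − 6,175) / 8,103 = 1,521 / 8,103 = 0.187708.

0.188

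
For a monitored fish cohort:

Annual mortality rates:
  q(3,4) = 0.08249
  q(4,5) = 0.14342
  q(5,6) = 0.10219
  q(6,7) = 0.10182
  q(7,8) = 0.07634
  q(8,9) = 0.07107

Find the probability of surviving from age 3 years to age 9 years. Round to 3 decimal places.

P(survive 3→9) = (1 − 0.08249) × (1 − 0.14342) × (1 − 0.10219) × (1 − 0.10182) × (1 − 0.07634) × (1 − 0.07107).
= 0.91751 × 0.85658 × 0.89781 × 0.89818 × 0.92366 × 0.92893 = 0.543778.

0.544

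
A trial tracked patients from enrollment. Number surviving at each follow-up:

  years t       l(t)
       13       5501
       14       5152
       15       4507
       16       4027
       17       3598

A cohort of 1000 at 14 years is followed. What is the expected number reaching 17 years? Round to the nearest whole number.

698

The relevant probability is 3598/5152 = 0.698370.
Expected number = 1000 × 0.698370 = 698.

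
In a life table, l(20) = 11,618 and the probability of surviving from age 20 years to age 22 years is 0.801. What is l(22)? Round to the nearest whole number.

9306

l(22) = l(20) × p = 11,618 × 0.801 = 9306.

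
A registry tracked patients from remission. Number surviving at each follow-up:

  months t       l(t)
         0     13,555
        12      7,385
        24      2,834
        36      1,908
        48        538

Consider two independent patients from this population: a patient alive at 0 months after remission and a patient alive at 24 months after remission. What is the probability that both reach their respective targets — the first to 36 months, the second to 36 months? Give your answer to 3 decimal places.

0.095

p₁ = l(36)/l(0) = 1,908/13,555 = 0.140760; p₂ = l(36)/l(24) = 1,908/2,834 = 0.673253.
P(both) = p₁ × p₂ = 0.140760 × 0.673253 = 0.094767.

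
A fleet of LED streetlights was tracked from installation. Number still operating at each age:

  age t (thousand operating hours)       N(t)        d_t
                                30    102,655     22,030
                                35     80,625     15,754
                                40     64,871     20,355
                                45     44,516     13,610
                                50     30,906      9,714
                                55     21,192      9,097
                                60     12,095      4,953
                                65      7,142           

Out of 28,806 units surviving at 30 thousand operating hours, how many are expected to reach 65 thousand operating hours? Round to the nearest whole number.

The relevant probability is 7,142/102,655 = 0.069573.
Expected number = 28,806 × 0.069573 = 2004.

2004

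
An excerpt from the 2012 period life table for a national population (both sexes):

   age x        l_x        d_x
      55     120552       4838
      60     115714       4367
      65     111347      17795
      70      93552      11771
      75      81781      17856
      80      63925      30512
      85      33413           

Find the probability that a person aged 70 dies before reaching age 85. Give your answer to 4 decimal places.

P(die before 85 | alive at 70) = 1 − l_85/l_70 = 1 − 33413/93552 = (60139)/93552 = 0.642840.

0.6428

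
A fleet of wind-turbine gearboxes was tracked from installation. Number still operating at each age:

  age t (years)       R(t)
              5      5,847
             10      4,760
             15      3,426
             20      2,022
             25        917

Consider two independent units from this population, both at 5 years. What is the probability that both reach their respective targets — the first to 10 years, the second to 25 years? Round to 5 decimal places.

p₁ = R(10)/R(5) = 4,760/5,847 = 0.814093; p₂ = R(25)/R(5) = 917/5,847 = 0.156833.
P(both) = p₁ × p₂ = 0.814093 × 0.156833 = 0.127677.

0.12768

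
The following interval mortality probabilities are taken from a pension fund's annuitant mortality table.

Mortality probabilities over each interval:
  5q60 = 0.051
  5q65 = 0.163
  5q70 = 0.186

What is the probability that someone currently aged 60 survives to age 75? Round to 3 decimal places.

0.647

15p60 = (1 − 0.051) × (1 − 0.163) × (1 − 0.186).
= 0.949 × 0.837 × 0.814 = 0.646571.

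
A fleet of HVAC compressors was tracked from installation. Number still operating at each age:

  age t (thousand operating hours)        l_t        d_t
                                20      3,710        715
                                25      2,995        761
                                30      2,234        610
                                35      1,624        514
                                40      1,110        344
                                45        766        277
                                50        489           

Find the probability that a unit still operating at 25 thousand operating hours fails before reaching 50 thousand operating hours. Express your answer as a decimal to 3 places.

P(fail before 50 | operational at 25) = 1 − l_50/l_25 = 1 − 489/2,995 = (2,506)/2,995 = 0.836728.

0.837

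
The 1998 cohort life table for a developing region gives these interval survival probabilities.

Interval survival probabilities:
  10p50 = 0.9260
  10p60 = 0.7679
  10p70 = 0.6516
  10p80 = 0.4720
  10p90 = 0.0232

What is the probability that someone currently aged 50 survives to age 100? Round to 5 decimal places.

Survival from 50 to 100 is the product of surviving each interval: 0.9260 × 0.7679 × 0.6516 × 0.4720 × 0.0232.
= 0.005074.

0.00507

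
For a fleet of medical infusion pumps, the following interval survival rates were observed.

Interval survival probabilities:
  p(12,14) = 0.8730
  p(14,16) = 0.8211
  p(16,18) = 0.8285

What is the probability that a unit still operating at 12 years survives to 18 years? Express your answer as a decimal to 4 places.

P(survive 12→18) = 0.8730 × 0.8211 × 0.8285.
= 0.593886.

0.5939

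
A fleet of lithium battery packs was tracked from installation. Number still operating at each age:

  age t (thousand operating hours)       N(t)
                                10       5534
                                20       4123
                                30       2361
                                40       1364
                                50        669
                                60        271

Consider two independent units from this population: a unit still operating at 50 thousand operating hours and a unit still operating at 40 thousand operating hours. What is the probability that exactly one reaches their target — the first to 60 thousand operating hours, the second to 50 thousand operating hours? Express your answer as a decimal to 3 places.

0.498

p₁ = N(60)/N(50) = 271/669 = 0.405082; p₂ = N(50)/N(40) = 669/1364 = 0.490469.
P(exactly one) = p₁(1−p₂) + (1−p₁)p₂ = 0.206402 + 0.291789 = 0.498191.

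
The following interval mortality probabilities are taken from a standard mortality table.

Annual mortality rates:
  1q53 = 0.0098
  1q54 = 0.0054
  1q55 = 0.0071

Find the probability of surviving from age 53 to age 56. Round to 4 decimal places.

Survival from 53 to 56 is the product of surviving each interval: (1 − 0.0098) × (1 − 0.0054) × (1 − 0.0071).
= 0.9902 × 0.9946 × 0.9929 = 0.977860.

0.9779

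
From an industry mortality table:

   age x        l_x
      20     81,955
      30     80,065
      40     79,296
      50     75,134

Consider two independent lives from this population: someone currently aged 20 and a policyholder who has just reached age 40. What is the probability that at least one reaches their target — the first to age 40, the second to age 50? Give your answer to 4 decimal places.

p₁ = l_40/l_20 = 79,296/81,955 = 0.967555; p₂ = l_50/l_40 = 75,134/79,296 = 0.947513.
P(at least one) = 1 − (1−p₁)(1−p₂) = 1 − 0.032445 × 0.052487 = 0.998297.

0.9983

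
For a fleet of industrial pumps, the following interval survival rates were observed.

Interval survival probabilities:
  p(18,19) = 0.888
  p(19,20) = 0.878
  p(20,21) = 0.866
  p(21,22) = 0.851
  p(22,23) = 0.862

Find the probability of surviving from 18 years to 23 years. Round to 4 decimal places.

0.4953

The overall survival probability is 0.888 × 0.878 × 0.866 × 0.851 × 0.862.
= 0.495293.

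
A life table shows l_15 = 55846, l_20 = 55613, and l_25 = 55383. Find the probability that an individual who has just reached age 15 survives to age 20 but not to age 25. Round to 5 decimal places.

This is the probability of reaching 20 but not 25, conditional on being alive at 15: (l_20 − l_25) / l_15.
= (55613 − 55383) / 55846 = 230 / 55846 = 0.004118.

0.00412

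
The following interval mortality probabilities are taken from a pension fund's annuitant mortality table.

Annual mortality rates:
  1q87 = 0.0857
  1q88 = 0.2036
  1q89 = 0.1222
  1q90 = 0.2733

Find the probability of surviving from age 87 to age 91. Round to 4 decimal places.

Survival from 87 to 91 is the product of surviving each interval: (1 − 0.0857) × (1 − 0.2036) × (1 − 0.1222) × (1 − 0.2733).
= 0.9143 × 0.7964 × 0.8778 × 0.7267 = 0.464484.

0.4645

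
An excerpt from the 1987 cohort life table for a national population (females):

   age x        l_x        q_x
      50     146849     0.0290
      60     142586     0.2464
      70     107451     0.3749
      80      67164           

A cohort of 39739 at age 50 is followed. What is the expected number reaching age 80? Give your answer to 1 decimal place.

The relevant probability is 67164/146849 = 0.457368.
Expected number = 39739 × 0.457368 = 18175.3.

18175.3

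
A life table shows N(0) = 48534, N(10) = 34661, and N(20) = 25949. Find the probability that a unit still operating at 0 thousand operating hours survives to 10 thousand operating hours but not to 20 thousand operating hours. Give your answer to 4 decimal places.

0.1795

This is the probability of reaching 10 but not 20, conditional on being operational at 0: (N(10) − N(20)) / N(0).
= (34661 − 25949) / 48534 = 8712 / 48534 = 0.179503.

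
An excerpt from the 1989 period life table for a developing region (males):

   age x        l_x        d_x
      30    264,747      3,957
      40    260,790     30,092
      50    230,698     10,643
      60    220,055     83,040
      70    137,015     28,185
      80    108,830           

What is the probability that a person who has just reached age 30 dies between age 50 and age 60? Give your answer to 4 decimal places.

0.0402

We want 20|10q30 = (l_50 − l_60)/l_30.
This is the probability of reaching 50 but not 60, conditional on being alive at 30: (l_50 − l_60) / l_30.
= (230,698 − 220,055) / 264,747 = 10,643 / 264,747 = 0.040201.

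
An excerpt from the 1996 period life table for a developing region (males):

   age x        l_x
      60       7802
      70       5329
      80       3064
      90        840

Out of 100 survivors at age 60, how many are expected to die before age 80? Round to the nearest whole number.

The relevant probability is 1 − 3064/7802 = 0.607280.
Expected number = 100 × 0.607280 = 61.

61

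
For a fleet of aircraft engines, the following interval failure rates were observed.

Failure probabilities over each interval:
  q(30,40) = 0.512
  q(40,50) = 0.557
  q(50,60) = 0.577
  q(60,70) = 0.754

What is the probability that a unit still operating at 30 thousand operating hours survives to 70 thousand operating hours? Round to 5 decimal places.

Chaining the interval survival probabilities: (1 − 0.512) × (1 − 0.557) × (1 − 0.577) × (1 − 0.754).
= 0.488 × 0.443 × 0.423 × 0.246 = 0.022496.

0.02250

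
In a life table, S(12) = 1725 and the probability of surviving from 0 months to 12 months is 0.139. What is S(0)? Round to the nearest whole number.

S(0) = S(12) / p = 1725 / 0.139 = 12410.

12410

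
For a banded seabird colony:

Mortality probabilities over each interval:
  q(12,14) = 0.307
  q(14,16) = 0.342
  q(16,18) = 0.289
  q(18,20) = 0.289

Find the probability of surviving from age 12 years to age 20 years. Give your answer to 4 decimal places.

Survival from 12 to 20 is the product of surviving each interval: (1 − 0.307) × (1 − 0.342) × (1 − 0.289) × (1 − 0.289).
= 0.693 × 0.658 × 0.711 × 0.711 = 0.230515.

0.2305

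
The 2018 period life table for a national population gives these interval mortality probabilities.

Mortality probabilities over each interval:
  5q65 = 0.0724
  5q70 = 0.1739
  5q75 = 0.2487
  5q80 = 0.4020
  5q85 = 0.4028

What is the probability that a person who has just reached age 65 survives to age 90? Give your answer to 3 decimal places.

Survival from 65 to 90 is the product of surviving each interval: (1 − 0.0724) × (1 − 0.1739) × (1 − 0.2487) × (1 − 0.4020) × (1 − 0.4028).
= 0.9276 × 0.8261 × 0.7513 × 0.5980 × 0.5972 = 0.205602.

0.206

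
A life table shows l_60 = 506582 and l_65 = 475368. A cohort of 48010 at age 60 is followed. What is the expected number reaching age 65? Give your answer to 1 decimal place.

The relevant probability is 475368/506582 = 0.938383.
Expected number = 48010 × 0.938383 = 45051.8.

45051.8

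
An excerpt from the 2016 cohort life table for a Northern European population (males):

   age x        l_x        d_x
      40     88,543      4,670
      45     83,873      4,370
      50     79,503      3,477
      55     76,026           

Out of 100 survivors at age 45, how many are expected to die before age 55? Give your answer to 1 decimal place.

9.4

The relevant probability is 1 − 76,026/83,873 = 0.093558.
Expected number = 100 × 0.093558 = 9.4.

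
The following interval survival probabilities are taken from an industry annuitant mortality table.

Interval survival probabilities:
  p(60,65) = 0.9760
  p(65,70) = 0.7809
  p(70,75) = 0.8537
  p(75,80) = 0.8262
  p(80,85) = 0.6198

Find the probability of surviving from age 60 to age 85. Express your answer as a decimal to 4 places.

P(survive 60→85) = 0.9760 × 0.7809 × 0.8537 × 0.8262 × 0.6198.
= 0.333186.

0.3332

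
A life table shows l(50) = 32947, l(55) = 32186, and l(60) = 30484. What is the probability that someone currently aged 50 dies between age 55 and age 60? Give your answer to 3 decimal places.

0.052

This is the probability of reaching 55 but not 60, conditional on being alive at 50: (l(55) − l(60)) / l(50).
= (32186 − 30484) / 32947 = 1702 / 32947 = 0.051659.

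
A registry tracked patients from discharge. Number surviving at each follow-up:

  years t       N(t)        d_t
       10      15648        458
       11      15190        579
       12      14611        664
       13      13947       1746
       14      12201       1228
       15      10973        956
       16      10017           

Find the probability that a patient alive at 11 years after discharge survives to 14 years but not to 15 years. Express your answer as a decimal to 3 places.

This is the probability of reaching 14 but not 15, conditional on being alive at 11: (N(14) − N(15)) / N(11).
= (12201 − 10973) / 15190 = 1228 / 15190 = 0.080843.

0.081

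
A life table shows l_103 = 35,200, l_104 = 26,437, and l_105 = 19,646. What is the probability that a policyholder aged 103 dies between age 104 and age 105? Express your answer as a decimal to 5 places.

We want 1|1q103 = (l_104 − l_105)/l_103.
This is the probability of reaching 104 but not 105, conditional on being alive at 103: (l_104 − l_105) / l_103.
= (26,437 − 19,646) / 35,200 = 6,791 / 35,200 = 0.192926.

0.19293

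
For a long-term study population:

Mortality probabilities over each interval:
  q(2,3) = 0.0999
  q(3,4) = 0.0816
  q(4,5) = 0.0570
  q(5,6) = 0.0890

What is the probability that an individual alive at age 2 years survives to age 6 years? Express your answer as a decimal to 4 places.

Survival from 2 to 6 is the product of surviving each interval: (1 − 0.0999) × (1 − 0.0816) × (1 − 0.0570) × (1 − 0.0890).
= 0.9001 × 0.9184 × 0.9430 × 0.9110 = 0.710154.

0.7102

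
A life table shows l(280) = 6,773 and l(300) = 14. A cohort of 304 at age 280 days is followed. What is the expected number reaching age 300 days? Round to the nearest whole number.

The relevant probability is 14/6,773 = 0.002067.
Expected number = 304 × 0.002067 = 1.

1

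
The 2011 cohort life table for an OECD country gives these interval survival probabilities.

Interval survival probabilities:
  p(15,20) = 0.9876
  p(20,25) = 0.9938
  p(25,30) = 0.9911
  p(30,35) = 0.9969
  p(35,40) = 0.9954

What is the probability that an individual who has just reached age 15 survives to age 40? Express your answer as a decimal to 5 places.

0.96527

The overall survival probability is 0.9876 × 0.9938 × 0.9911 × 0.9969 × 0.9954.
= 0.965265.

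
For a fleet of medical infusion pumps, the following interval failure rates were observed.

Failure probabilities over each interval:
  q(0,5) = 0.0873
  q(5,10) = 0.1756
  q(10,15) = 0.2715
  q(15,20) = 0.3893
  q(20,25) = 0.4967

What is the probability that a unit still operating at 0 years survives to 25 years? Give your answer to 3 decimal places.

Chaining the interval survival probabilities: (1 − 0.0873) × (1 − 0.1756) × (1 − 0.2715) × (1 − 0.3893) × (1 − 0.4967).
= 0.9127 × 0.8244 × 0.7285 × 0.6107 × 0.5033 = 0.168481.

0.168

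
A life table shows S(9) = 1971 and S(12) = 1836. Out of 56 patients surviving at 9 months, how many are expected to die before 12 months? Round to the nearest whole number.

The relevant probability is 1 − 1836/1971 = 0.068493.
Expected number = 56 × 0.068493 = 4.

4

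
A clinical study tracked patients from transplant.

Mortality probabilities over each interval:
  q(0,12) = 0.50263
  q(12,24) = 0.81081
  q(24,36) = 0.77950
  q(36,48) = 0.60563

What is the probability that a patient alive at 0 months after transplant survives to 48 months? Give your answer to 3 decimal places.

Survival from 0 to 48 is the product of surviving each interval: (1 − 0.50263) × (1 − 0.81081) × (1 − 0.77950) × (1 − 0.60563).
= 0.49737 × 0.18919 × 0.22050 × 0.39437 = 0.008183.

0.008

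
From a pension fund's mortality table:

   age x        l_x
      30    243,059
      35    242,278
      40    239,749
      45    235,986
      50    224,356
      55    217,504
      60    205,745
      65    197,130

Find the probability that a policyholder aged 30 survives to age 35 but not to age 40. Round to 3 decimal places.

We want 5|5q30 = (l_35 − l_40)/l_30.
This is the probability of reaching 35 but not 40, conditional on being alive at 30: (l_35 − l_40) / l_30.
= (242,278 − 239,749) / 243,059 = 2,529 / 243,059 = 0.010405.

0.010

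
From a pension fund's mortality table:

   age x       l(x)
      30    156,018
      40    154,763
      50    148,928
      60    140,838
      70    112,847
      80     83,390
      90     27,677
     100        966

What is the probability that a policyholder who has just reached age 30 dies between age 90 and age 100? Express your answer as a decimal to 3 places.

0.171

This is the probability of reaching 90 but not 100, conditional on being alive at 30: (l(90) − l(100)) / l(30).
= (27,677 − 966) / 156,018 = 26,711 / 156,018 = 0.171205.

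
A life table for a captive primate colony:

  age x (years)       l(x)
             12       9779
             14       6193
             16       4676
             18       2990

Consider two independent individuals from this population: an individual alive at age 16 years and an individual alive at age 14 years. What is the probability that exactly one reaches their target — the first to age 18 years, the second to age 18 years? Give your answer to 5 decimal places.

p₁ = l(18)/l(16) = 2990/4676 = 0.639435; p₂ = l(18)/l(14) = 2990/6193 = 0.482803.
P(exactly one) = p₁(1−p₂) + (1−p₁)p₂ = 0.330714 + 0.174082 = 0.504796.

0.50480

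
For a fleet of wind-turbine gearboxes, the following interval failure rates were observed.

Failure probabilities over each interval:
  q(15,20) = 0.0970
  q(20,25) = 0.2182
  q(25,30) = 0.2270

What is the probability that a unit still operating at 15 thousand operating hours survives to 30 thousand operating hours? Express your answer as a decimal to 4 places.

0.5457

P(survive 15→30) = (1 − 0.0970) × (1 − 0.2182) × (1 − 0.2270).
= 0.9030 × 0.7818 × 0.7730 = 0.545711.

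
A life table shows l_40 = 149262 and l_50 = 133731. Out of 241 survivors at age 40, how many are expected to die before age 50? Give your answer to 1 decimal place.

The relevant probability is 1 − 133731/149262 = 0.104052.
Expected number = 241 × 0.104052 = 25.1.

25.1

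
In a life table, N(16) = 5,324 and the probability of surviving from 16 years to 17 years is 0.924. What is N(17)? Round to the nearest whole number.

N(17) = N(16) × p = 5,324 × 0.924 = 4919.

4919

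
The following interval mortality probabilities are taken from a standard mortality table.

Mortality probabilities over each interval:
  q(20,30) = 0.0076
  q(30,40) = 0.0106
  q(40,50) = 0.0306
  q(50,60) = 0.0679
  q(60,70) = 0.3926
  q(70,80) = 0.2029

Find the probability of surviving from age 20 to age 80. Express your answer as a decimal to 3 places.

Survival from 20 to 80 is the product of surviving each interval: (1 − 0.0076) × (1 − 0.0106) × (1 − 0.0306) × (1 − 0.0679) × (1 − 0.3926) × (1 − 0.2029).
= 0.9924 × 0.9894 × 0.9694 × 0.9321 × 0.6074 × 0.7971 = 0.429548.

0.430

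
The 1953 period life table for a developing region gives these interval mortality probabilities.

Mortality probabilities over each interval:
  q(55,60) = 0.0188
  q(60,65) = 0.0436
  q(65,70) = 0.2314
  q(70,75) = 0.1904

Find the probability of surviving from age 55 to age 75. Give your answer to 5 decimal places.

0.58394

Chaining the interval survival probabilities: (1 − 0.0188) × (1 − 0.0436) × (1 − 0.2314) × (1 − 0.1904).
= 0.9812 × 0.9564 × 0.7686 × 0.8096 = 0.583940.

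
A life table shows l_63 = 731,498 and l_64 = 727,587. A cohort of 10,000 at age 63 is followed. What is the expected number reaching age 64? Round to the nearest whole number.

The relevant probability is 727,587/731,498 = 0.994653.
Expected number = 10,000 × 0.994653 = 9947.

9947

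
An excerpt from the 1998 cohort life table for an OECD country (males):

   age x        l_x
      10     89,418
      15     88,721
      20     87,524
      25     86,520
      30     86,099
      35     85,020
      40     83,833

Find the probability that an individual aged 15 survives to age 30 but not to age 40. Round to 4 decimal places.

This is the probability of reaching 30 but not 40, conditional on being alive at 15: (l_30 − l_40) / l_15.
= (86,099 − 83,833) / 88,721 = 2,266 / 88,721 = 0.025541.

0.0255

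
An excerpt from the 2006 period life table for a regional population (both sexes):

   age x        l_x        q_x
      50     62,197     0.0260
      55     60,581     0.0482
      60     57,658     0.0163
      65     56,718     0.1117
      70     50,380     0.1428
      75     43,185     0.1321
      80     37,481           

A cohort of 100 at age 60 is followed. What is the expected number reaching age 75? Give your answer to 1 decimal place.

74.9

The relevant probability is 43,185/57,658 = 0.748985.
Expected number = 100 × 0.748985 = 74.9.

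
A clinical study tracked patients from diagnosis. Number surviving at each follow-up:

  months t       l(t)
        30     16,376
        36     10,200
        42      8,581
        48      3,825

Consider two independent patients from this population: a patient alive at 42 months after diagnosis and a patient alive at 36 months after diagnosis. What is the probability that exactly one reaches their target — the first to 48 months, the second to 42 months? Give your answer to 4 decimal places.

0.5370

p₁ = l(48)/l(42) = 3,825/8,581 = 0.445752; p₂ = l(42)/l(36) = 8,581/10,200 = 0.841275.
P(exactly one) = p₁(1−p₂) + (1−p₁)p₂ = 0.070752 + 0.466275 = 0.537027.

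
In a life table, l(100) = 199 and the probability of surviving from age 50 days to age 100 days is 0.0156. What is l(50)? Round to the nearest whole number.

12756

l(50) = l(100) / p = 199 / 0.0156 = 12756.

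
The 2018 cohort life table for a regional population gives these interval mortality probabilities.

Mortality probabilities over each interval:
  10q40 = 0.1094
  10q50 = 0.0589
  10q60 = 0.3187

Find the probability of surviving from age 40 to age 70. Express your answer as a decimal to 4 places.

0.5710

The overall survival probability is (1 − 0.1094) × (1 − 0.0589) × (1 − 0.3187).
= 0.8906 × 0.9411 × 0.6813 = 0.571027.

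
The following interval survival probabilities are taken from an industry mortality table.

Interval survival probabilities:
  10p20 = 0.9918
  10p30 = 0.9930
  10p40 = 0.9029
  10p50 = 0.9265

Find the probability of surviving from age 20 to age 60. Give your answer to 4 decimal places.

0.8239

40p20 = 0.9918 × 0.9930 × 0.9029 × 0.9265.
= 0.823870.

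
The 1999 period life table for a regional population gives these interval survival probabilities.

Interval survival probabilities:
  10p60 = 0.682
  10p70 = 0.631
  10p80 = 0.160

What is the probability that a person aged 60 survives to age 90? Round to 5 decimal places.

0.06885

Chaining the interval survival probabilities: 0.682 × 0.631 × 0.160.
= 0.068855.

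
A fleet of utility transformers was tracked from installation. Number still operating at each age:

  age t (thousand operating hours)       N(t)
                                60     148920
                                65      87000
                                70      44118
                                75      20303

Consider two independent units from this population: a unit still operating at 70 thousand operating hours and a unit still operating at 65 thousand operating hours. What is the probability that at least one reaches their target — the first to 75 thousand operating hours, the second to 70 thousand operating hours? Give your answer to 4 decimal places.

p₁ = N(75)/N(70) = 20303/44118 = 0.460198; p₂ = N(70)/N(65) = 44118/87000 = 0.507103.
P(at least one) = 1 − (1−p₁)(1−p₂) = 1 − 0.539802 × 0.492897 = 0.733933.

0.7339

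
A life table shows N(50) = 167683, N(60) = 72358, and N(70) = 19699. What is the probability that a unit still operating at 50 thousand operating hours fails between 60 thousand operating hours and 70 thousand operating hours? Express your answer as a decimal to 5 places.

0.31404

This is the probability of reaching 60 but not 70, conditional on being operational at 50: (N(60) − N(70)) / N(50).
= (72358 − 19699) / 167683 = 52659 / 167683 = 0.314039.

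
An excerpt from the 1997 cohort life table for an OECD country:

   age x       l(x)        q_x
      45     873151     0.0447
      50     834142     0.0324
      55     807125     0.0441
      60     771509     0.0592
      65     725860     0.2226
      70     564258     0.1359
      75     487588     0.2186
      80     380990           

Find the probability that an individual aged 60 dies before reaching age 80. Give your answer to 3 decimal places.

0.506

P(die before 80 | alive at 60) = 1 − l(80)/l(60) = 1 − 380990/771509 = (390519)/771509 = 0.506176.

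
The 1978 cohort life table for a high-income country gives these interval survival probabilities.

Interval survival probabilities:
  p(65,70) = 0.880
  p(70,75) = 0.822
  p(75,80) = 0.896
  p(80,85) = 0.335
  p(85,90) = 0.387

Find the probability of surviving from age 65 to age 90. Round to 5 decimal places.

0.08403

Survival from 65 to 90 is the product of surviving each interval: 0.880 × 0.822 × 0.896 × 0.335 × 0.387.
= 0.084027.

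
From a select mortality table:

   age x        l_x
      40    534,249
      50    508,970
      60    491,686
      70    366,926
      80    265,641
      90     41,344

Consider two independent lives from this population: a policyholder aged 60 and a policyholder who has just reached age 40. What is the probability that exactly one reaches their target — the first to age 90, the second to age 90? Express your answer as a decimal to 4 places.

p₁ = l_90/l_60 = 41,344/491,686 = 0.084086; p₂ = l_90/l_40 = 41,344/534,249 = 0.077387.
P(exactly one) = p₁(1−p₂) + (1−p₁)p₂ = 0.077579 + 0.070880 = 0.148459.

0.1485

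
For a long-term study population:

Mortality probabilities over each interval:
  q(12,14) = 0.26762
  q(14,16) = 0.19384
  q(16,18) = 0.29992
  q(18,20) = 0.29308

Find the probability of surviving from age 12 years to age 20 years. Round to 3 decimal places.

Chaining the interval survival probabilities: (1 − 0.26762) × (1 − 0.19384) × (1 − 0.29992) × (1 − 0.29308).
= 0.73238 × 0.80616 × 0.70008 × 0.70692 = 0.292197.

0.292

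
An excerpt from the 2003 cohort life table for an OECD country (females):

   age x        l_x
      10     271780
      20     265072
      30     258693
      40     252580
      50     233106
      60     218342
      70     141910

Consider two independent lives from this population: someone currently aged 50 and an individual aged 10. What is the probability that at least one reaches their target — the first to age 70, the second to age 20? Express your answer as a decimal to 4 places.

0.9903

p₁ = l_70/l_50 = 141910/233106 = 0.608779; p₂ = l_20/l_10 = 265072/271780 = 0.975318.
P(at least one) = 1 − (1−p₁)(1−p₂) = 1 − 0.391221 × 0.024682 = 0.990344.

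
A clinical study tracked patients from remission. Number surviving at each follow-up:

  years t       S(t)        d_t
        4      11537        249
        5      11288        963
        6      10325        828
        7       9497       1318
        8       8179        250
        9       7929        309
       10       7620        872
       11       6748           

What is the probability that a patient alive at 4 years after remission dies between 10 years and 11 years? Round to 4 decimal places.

This is the probability of reaching 10 but not 11, conditional on being alive at 4: (S(10) − S(11)) / S(4).
= (7620 − 6748) / 11537 = 872 / 11537 = 0.075583.

0.0756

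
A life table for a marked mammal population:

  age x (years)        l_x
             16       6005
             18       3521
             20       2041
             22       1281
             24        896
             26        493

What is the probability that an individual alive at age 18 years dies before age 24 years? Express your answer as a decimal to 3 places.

0.746

P(die before 24 | alive at 18) = 1 − l_24/l_18 = 1 − 896/3521 = (2625)/3521 = 0.745527.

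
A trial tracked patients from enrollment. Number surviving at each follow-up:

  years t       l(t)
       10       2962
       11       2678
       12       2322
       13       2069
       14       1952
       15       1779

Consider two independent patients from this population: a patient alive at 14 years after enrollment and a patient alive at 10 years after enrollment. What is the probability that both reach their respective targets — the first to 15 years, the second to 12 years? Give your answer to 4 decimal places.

0.7145

p₁ = l(15)/l(14) = 1779/1952 = 0.911373; p₂ = l(12)/l(10) = 2322/2962 = 0.783930.
P(both) = p₁ × p₂ = 0.911373 × 0.783930 = 0.714453.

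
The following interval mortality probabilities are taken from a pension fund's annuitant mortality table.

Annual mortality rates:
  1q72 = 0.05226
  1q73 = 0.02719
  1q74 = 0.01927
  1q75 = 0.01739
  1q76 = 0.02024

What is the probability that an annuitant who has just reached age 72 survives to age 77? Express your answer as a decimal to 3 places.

0.870

Chaining the interval survival probabilities: (1 − 0.05226) × (1 − 0.02719) × (1 − 0.01927) × (1 − 0.01739) × (1 − 0.02024).
= 0.94774 × 0.97281 × 0.98073 × 0.98261 × 0.97976 = 0.870498.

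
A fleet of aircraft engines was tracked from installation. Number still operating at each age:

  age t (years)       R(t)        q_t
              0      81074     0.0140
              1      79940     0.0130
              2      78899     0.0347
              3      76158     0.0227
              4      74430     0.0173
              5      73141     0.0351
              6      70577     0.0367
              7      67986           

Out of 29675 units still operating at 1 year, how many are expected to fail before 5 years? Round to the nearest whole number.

The relevant probability is 1 − 73141/79940 = 0.085051.
Expected number = 29675 × 0.085051 = 2524.

2524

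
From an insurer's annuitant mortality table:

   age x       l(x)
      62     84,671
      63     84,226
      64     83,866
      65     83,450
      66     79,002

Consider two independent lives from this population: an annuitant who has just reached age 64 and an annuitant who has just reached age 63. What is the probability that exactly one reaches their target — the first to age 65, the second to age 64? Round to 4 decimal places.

0.0092

p₁ = l(65)/l(64) = 83,450/83,866 = 0.995040; p₂ = l(64)/l(63) = 83,866/84,226 = 0.995726.
P(exactly one) = p₁(1−p₂) + (1−p₁)p₂ = 0.004253 + 0.004939 = 0.009192.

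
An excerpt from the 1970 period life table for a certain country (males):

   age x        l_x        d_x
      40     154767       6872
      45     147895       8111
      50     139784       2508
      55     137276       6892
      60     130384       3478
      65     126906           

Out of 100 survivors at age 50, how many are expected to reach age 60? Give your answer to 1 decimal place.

The relevant probability is 130384/139784 = 0.932753.
Expected number = 100 × 0.932753 = 93.3.

93.3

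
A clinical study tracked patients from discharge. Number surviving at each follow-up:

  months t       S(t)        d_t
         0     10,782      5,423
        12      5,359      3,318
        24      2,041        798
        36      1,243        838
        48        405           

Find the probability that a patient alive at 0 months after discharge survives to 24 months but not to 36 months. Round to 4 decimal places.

0.0740

This is the probability of reaching 24 but not 36, conditional on being alive at 0: (S(24) − S(36)) / S(0).
= (2,041 − 1,243) / 10,782 = 798 / 10,782 = 0.074012.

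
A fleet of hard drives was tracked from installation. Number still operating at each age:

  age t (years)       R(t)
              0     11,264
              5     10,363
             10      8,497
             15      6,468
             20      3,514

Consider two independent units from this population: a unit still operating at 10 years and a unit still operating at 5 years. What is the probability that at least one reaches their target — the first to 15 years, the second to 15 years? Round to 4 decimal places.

p₁ = R(15)/R(10) = 6,468/8,497 = 0.761210; p₂ = R(15)/R(5) = 6,468/10,363 = 0.624144.
P(at least one) = 1 − (1−p₁)(1−p₂) = 1 − 0.238790 × 0.375856 = 0.910249.

0.9102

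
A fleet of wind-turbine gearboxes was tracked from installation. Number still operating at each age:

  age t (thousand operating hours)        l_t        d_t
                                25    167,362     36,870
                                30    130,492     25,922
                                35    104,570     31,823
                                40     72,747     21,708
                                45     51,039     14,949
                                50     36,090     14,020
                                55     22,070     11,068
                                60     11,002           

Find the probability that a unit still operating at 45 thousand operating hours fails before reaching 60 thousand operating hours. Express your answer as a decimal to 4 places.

0.7844

P(fail before 60 | operational at 45) = 1 − l_60/l_45 = 1 − 11,002/51,039 = (40,037)/51,039 = 0.784439.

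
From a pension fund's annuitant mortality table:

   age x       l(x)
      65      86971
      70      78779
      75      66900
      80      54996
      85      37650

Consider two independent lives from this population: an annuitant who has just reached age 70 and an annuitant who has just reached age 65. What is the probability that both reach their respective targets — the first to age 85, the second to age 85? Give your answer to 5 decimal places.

0.20689

p₁ = l(85)/l(70) = 37650/78779 = 0.477919; p₂ = l(85)/l(65) = 37650/86971 = 0.432903.
P(both) = p₁ × p₂ = 0.477919 × 0.432903 = 0.206893.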